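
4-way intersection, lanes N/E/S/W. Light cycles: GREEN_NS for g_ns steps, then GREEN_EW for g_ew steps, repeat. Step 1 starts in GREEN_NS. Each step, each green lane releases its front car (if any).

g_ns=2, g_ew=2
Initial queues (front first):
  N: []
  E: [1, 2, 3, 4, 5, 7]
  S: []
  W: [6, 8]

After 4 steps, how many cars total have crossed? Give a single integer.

Answer: 4

Derivation:
Step 1 [NS]: N:empty,E:wait,S:empty,W:wait | queues: N=0 E=6 S=0 W=2
Step 2 [NS]: N:empty,E:wait,S:empty,W:wait | queues: N=0 E=6 S=0 W=2
Step 3 [EW]: N:wait,E:car1-GO,S:wait,W:car6-GO | queues: N=0 E=5 S=0 W=1
Step 4 [EW]: N:wait,E:car2-GO,S:wait,W:car8-GO | queues: N=0 E=4 S=0 W=0
Cars crossed by step 4: 4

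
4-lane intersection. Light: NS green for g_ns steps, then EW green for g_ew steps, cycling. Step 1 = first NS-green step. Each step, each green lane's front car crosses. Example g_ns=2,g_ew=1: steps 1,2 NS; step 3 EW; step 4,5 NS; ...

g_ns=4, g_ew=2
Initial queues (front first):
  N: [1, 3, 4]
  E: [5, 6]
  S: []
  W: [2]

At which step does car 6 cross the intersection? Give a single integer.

Step 1 [NS]: N:car1-GO,E:wait,S:empty,W:wait | queues: N=2 E=2 S=0 W=1
Step 2 [NS]: N:car3-GO,E:wait,S:empty,W:wait | queues: N=1 E=2 S=0 W=1
Step 3 [NS]: N:car4-GO,E:wait,S:empty,W:wait | queues: N=0 E=2 S=0 W=1
Step 4 [NS]: N:empty,E:wait,S:empty,W:wait | queues: N=0 E=2 S=0 W=1
Step 5 [EW]: N:wait,E:car5-GO,S:wait,W:car2-GO | queues: N=0 E=1 S=0 W=0
Step 6 [EW]: N:wait,E:car6-GO,S:wait,W:empty | queues: N=0 E=0 S=0 W=0
Car 6 crosses at step 6

6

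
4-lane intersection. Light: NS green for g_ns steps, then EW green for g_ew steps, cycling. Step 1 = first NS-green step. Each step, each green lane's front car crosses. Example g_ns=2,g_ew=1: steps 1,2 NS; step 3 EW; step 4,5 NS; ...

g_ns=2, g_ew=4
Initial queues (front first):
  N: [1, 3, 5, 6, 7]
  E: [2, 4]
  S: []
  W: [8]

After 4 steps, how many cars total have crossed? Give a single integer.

Step 1 [NS]: N:car1-GO,E:wait,S:empty,W:wait | queues: N=4 E=2 S=0 W=1
Step 2 [NS]: N:car3-GO,E:wait,S:empty,W:wait | queues: N=3 E=2 S=0 W=1
Step 3 [EW]: N:wait,E:car2-GO,S:wait,W:car8-GO | queues: N=3 E=1 S=0 W=0
Step 4 [EW]: N:wait,E:car4-GO,S:wait,W:empty | queues: N=3 E=0 S=0 W=0
Cars crossed by step 4: 5

Answer: 5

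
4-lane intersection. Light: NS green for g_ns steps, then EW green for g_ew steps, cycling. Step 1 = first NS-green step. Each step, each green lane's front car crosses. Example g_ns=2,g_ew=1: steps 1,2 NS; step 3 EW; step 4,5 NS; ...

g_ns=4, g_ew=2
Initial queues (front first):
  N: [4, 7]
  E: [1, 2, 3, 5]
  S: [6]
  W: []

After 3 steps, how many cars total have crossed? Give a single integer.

Answer: 3

Derivation:
Step 1 [NS]: N:car4-GO,E:wait,S:car6-GO,W:wait | queues: N=1 E=4 S=0 W=0
Step 2 [NS]: N:car7-GO,E:wait,S:empty,W:wait | queues: N=0 E=4 S=0 W=0
Step 3 [NS]: N:empty,E:wait,S:empty,W:wait | queues: N=0 E=4 S=0 W=0
Cars crossed by step 3: 3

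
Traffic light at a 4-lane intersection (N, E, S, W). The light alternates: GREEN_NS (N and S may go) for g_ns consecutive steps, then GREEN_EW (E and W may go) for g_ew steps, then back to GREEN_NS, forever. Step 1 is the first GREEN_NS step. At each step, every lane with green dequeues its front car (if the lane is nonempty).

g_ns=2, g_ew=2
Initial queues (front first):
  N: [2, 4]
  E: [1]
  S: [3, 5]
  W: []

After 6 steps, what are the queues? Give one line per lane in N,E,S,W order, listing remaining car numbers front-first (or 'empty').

Step 1 [NS]: N:car2-GO,E:wait,S:car3-GO,W:wait | queues: N=1 E=1 S=1 W=0
Step 2 [NS]: N:car4-GO,E:wait,S:car5-GO,W:wait | queues: N=0 E=1 S=0 W=0
Step 3 [EW]: N:wait,E:car1-GO,S:wait,W:empty | queues: N=0 E=0 S=0 W=0

N: empty
E: empty
S: empty
W: empty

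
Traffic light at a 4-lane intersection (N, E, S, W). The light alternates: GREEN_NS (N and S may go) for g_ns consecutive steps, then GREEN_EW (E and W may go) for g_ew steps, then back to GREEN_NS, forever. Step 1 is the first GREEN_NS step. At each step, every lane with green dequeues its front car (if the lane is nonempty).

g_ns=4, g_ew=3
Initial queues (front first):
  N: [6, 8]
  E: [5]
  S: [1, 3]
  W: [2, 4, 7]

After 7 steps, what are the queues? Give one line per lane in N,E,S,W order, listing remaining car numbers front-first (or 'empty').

Step 1 [NS]: N:car6-GO,E:wait,S:car1-GO,W:wait | queues: N=1 E=1 S=1 W=3
Step 2 [NS]: N:car8-GO,E:wait,S:car3-GO,W:wait | queues: N=0 E=1 S=0 W=3
Step 3 [NS]: N:empty,E:wait,S:empty,W:wait | queues: N=0 E=1 S=0 W=3
Step 4 [NS]: N:empty,E:wait,S:empty,W:wait | queues: N=0 E=1 S=0 W=3
Step 5 [EW]: N:wait,E:car5-GO,S:wait,W:car2-GO | queues: N=0 E=0 S=0 W=2
Step 6 [EW]: N:wait,E:empty,S:wait,W:car4-GO | queues: N=0 E=0 S=0 W=1
Step 7 [EW]: N:wait,E:empty,S:wait,W:car7-GO | queues: N=0 E=0 S=0 W=0

N: empty
E: empty
S: empty
W: empty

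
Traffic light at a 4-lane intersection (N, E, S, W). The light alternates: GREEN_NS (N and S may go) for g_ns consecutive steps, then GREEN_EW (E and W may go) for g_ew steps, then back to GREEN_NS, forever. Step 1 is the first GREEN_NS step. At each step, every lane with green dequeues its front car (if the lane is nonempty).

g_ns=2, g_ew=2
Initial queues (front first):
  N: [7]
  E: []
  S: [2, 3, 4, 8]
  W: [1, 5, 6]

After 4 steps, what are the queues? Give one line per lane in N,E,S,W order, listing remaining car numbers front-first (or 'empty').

Step 1 [NS]: N:car7-GO,E:wait,S:car2-GO,W:wait | queues: N=0 E=0 S=3 W=3
Step 2 [NS]: N:empty,E:wait,S:car3-GO,W:wait | queues: N=0 E=0 S=2 W=3
Step 3 [EW]: N:wait,E:empty,S:wait,W:car1-GO | queues: N=0 E=0 S=2 W=2
Step 4 [EW]: N:wait,E:empty,S:wait,W:car5-GO | queues: N=0 E=0 S=2 W=1

N: empty
E: empty
S: 4 8
W: 6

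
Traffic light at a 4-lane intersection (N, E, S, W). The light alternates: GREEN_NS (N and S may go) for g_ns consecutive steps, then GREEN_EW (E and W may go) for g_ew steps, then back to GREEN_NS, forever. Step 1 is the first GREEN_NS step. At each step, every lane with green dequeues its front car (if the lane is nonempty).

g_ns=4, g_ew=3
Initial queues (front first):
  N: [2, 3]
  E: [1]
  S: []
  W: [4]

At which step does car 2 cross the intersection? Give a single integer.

Step 1 [NS]: N:car2-GO,E:wait,S:empty,W:wait | queues: N=1 E=1 S=0 W=1
Step 2 [NS]: N:car3-GO,E:wait,S:empty,W:wait | queues: N=0 E=1 S=0 W=1
Step 3 [NS]: N:empty,E:wait,S:empty,W:wait | queues: N=0 E=1 S=0 W=1
Step 4 [NS]: N:empty,E:wait,S:empty,W:wait | queues: N=0 E=1 S=0 W=1
Step 5 [EW]: N:wait,E:car1-GO,S:wait,W:car4-GO | queues: N=0 E=0 S=0 W=0
Car 2 crosses at step 1

1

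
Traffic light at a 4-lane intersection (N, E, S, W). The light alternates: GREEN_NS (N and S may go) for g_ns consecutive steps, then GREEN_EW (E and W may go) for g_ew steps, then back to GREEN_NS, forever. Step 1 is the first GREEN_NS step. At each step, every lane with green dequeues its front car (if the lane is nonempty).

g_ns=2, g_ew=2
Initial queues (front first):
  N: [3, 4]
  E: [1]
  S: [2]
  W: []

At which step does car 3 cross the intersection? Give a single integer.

Step 1 [NS]: N:car3-GO,E:wait,S:car2-GO,W:wait | queues: N=1 E=1 S=0 W=0
Step 2 [NS]: N:car4-GO,E:wait,S:empty,W:wait | queues: N=0 E=1 S=0 W=0
Step 3 [EW]: N:wait,E:car1-GO,S:wait,W:empty | queues: N=0 E=0 S=0 W=0
Car 3 crosses at step 1

1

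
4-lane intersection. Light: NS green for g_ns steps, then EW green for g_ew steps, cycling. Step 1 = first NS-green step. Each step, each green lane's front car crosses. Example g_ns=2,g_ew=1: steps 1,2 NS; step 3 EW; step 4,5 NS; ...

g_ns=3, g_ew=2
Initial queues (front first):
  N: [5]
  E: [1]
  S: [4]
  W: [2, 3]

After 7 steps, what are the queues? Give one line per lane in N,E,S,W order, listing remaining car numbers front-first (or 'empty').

Step 1 [NS]: N:car5-GO,E:wait,S:car4-GO,W:wait | queues: N=0 E=1 S=0 W=2
Step 2 [NS]: N:empty,E:wait,S:empty,W:wait | queues: N=0 E=1 S=0 W=2
Step 3 [NS]: N:empty,E:wait,S:empty,W:wait | queues: N=0 E=1 S=0 W=2
Step 4 [EW]: N:wait,E:car1-GO,S:wait,W:car2-GO | queues: N=0 E=0 S=0 W=1
Step 5 [EW]: N:wait,E:empty,S:wait,W:car3-GO | queues: N=0 E=0 S=0 W=0

N: empty
E: empty
S: empty
W: empty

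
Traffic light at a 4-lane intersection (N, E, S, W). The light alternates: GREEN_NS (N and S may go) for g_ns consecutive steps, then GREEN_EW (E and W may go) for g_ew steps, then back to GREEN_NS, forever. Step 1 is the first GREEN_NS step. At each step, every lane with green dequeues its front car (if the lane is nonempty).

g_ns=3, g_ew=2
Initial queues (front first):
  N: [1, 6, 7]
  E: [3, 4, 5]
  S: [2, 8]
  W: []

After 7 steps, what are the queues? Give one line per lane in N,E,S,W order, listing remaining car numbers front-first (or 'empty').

Step 1 [NS]: N:car1-GO,E:wait,S:car2-GO,W:wait | queues: N=2 E=3 S=1 W=0
Step 2 [NS]: N:car6-GO,E:wait,S:car8-GO,W:wait | queues: N=1 E=3 S=0 W=0
Step 3 [NS]: N:car7-GO,E:wait,S:empty,W:wait | queues: N=0 E=3 S=0 W=0
Step 4 [EW]: N:wait,E:car3-GO,S:wait,W:empty | queues: N=0 E=2 S=0 W=0
Step 5 [EW]: N:wait,E:car4-GO,S:wait,W:empty | queues: N=0 E=1 S=0 W=0
Step 6 [NS]: N:empty,E:wait,S:empty,W:wait | queues: N=0 E=1 S=0 W=0
Step 7 [NS]: N:empty,E:wait,S:empty,W:wait | queues: N=0 E=1 S=0 W=0

N: empty
E: 5
S: empty
W: empty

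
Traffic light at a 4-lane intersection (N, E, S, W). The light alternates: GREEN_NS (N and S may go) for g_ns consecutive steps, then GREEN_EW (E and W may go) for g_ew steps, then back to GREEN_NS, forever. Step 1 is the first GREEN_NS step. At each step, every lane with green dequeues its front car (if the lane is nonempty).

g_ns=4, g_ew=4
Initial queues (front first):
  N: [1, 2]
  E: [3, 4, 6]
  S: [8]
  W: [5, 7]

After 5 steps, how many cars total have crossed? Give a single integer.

Answer: 5

Derivation:
Step 1 [NS]: N:car1-GO,E:wait,S:car8-GO,W:wait | queues: N=1 E=3 S=0 W=2
Step 2 [NS]: N:car2-GO,E:wait,S:empty,W:wait | queues: N=0 E=3 S=0 W=2
Step 3 [NS]: N:empty,E:wait,S:empty,W:wait | queues: N=0 E=3 S=0 W=2
Step 4 [NS]: N:empty,E:wait,S:empty,W:wait | queues: N=0 E=3 S=0 W=2
Step 5 [EW]: N:wait,E:car3-GO,S:wait,W:car5-GO | queues: N=0 E=2 S=0 W=1
Cars crossed by step 5: 5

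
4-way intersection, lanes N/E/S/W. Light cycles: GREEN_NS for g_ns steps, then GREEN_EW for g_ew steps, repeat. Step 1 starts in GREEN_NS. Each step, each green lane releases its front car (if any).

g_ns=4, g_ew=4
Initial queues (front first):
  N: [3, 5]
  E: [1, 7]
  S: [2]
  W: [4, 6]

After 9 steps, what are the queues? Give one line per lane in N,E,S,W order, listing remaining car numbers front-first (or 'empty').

Step 1 [NS]: N:car3-GO,E:wait,S:car2-GO,W:wait | queues: N=1 E=2 S=0 W=2
Step 2 [NS]: N:car5-GO,E:wait,S:empty,W:wait | queues: N=0 E=2 S=0 W=2
Step 3 [NS]: N:empty,E:wait,S:empty,W:wait | queues: N=0 E=2 S=0 W=2
Step 4 [NS]: N:empty,E:wait,S:empty,W:wait | queues: N=0 E=2 S=0 W=2
Step 5 [EW]: N:wait,E:car1-GO,S:wait,W:car4-GO | queues: N=0 E=1 S=0 W=1
Step 6 [EW]: N:wait,E:car7-GO,S:wait,W:car6-GO | queues: N=0 E=0 S=0 W=0

N: empty
E: empty
S: empty
W: empty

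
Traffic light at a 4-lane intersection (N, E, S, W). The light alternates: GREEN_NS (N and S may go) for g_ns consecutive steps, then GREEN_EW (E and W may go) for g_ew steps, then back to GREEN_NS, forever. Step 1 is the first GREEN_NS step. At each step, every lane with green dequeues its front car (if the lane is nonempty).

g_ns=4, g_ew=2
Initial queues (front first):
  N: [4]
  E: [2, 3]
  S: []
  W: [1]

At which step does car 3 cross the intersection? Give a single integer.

Step 1 [NS]: N:car4-GO,E:wait,S:empty,W:wait | queues: N=0 E=2 S=0 W=1
Step 2 [NS]: N:empty,E:wait,S:empty,W:wait | queues: N=0 E=2 S=0 W=1
Step 3 [NS]: N:empty,E:wait,S:empty,W:wait | queues: N=0 E=2 S=0 W=1
Step 4 [NS]: N:empty,E:wait,S:empty,W:wait | queues: N=0 E=2 S=0 W=1
Step 5 [EW]: N:wait,E:car2-GO,S:wait,W:car1-GO | queues: N=0 E=1 S=0 W=0
Step 6 [EW]: N:wait,E:car3-GO,S:wait,W:empty | queues: N=0 E=0 S=0 W=0
Car 3 crosses at step 6

6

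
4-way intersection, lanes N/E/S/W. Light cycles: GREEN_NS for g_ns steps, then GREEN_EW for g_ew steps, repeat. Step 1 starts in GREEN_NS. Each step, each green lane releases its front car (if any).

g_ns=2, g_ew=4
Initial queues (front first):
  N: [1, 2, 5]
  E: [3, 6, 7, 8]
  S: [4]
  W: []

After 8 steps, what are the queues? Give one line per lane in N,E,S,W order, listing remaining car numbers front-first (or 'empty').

Step 1 [NS]: N:car1-GO,E:wait,S:car4-GO,W:wait | queues: N=2 E=4 S=0 W=0
Step 2 [NS]: N:car2-GO,E:wait,S:empty,W:wait | queues: N=1 E=4 S=0 W=0
Step 3 [EW]: N:wait,E:car3-GO,S:wait,W:empty | queues: N=1 E=3 S=0 W=0
Step 4 [EW]: N:wait,E:car6-GO,S:wait,W:empty | queues: N=1 E=2 S=0 W=0
Step 5 [EW]: N:wait,E:car7-GO,S:wait,W:empty | queues: N=1 E=1 S=0 W=0
Step 6 [EW]: N:wait,E:car8-GO,S:wait,W:empty | queues: N=1 E=0 S=0 W=0
Step 7 [NS]: N:car5-GO,E:wait,S:empty,W:wait | queues: N=0 E=0 S=0 W=0

N: empty
E: empty
S: empty
W: empty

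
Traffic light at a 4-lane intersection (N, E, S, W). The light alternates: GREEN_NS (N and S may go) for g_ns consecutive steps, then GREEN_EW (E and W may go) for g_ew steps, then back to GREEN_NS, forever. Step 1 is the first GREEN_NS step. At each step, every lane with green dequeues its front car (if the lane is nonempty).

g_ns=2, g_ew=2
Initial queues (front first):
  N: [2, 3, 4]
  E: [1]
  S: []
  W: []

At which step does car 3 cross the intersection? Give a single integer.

Step 1 [NS]: N:car2-GO,E:wait,S:empty,W:wait | queues: N=2 E=1 S=0 W=0
Step 2 [NS]: N:car3-GO,E:wait,S:empty,W:wait | queues: N=1 E=1 S=0 W=0
Step 3 [EW]: N:wait,E:car1-GO,S:wait,W:empty | queues: N=1 E=0 S=0 W=0
Step 4 [EW]: N:wait,E:empty,S:wait,W:empty | queues: N=1 E=0 S=0 W=0
Step 5 [NS]: N:car4-GO,E:wait,S:empty,W:wait | queues: N=0 E=0 S=0 W=0
Car 3 crosses at step 2

2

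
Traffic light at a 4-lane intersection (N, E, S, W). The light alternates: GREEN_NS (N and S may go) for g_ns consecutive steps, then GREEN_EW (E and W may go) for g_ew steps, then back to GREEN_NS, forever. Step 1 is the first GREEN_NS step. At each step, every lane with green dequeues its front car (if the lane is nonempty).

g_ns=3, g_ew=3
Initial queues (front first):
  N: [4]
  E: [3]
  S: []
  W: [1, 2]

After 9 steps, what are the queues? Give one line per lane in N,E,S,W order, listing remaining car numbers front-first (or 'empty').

Step 1 [NS]: N:car4-GO,E:wait,S:empty,W:wait | queues: N=0 E=1 S=0 W=2
Step 2 [NS]: N:empty,E:wait,S:empty,W:wait | queues: N=0 E=1 S=0 W=2
Step 3 [NS]: N:empty,E:wait,S:empty,W:wait | queues: N=0 E=1 S=0 W=2
Step 4 [EW]: N:wait,E:car3-GO,S:wait,W:car1-GO | queues: N=0 E=0 S=0 W=1
Step 5 [EW]: N:wait,E:empty,S:wait,W:car2-GO | queues: N=0 E=0 S=0 W=0

N: empty
E: empty
S: empty
W: empty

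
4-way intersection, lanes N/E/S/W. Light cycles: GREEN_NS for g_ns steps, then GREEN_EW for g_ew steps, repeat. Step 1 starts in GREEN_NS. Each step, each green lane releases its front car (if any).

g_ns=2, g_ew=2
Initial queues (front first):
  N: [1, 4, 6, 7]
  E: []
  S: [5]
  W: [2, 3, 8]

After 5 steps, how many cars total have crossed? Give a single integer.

Answer: 6

Derivation:
Step 1 [NS]: N:car1-GO,E:wait,S:car5-GO,W:wait | queues: N=3 E=0 S=0 W=3
Step 2 [NS]: N:car4-GO,E:wait,S:empty,W:wait | queues: N=2 E=0 S=0 W=3
Step 3 [EW]: N:wait,E:empty,S:wait,W:car2-GO | queues: N=2 E=0 S=0 W=2
Step 4 [EW]: N:wait,E:empty,S:wait,W:car3-GO | queues: N=2 E=0 S=0 W=1
Step 5 [NS]: N:car6-GO,E:wait,S:empty,W:wait | queues: N=1 E=0 S=0 W=1
Cars crossed by step 5: 6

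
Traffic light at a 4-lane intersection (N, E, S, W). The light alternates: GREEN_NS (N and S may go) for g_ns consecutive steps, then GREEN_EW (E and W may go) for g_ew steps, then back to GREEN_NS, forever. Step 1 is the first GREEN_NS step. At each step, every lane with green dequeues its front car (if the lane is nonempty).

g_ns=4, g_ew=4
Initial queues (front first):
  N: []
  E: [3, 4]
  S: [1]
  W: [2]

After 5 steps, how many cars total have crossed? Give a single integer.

Answer: 3

Derivation:
Step 1 [NS]: N:empty,E:wait,S:car1-GO,W:wait | queues: N=0 E=2 S=0 W=1
Step 2 [NS]: N:empty,E:wait,S:empty,W:wait | queues: N=0 E=2 S=0 W=1
Step 3 [NS]: N:empty,E:wait,S:empty,W:wait | queues: N=0 E=2 S=0 W=1
Step 4 [NS]: N:empty,E:wait,S:empty,W:wait | queues: N=0 E=2 S=0 W=1
Step 5 [EW]: N:wait,E:car3-GO,S:wait,W:car2-GO | queues: N=0 E=1 S=0 W=0
Cars crossed by step 5: 3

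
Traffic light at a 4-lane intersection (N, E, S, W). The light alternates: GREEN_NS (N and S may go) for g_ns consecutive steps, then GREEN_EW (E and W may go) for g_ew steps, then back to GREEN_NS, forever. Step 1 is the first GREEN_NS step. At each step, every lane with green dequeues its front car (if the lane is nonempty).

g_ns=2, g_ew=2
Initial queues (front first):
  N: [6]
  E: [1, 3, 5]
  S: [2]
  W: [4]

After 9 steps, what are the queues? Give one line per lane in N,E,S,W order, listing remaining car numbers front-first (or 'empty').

Step 1 [NS]: N:car6-GO,E:wait,S:car2-GO,W:wait | queues: N=0 E=3 S=0 W=1
Step 2 [NS]: N:empty,E:wait,S:empty,W:wait | queues: N=0 E=3 S=0 W=1
Step 3 [EW]: N:wait,E:car1-GO,S:wait,W:car4-GO | queues: N=0 E=2 S=0 W=0
Step 4 [EW]: N:wait,E:car3-GO,S:wait,W:empty | queues: N=0 E=1 S=0 W=0
Step 5 [NS]: N:empty,E:wait,S:empty,W:wait | queues: N=0 E=1 S=0 W=0
Step 6 [NS]: N:empty,E:wait,S:empty,W:wait | queues: N=0 E=1 S=0 W=0
Step 7 [EW]: N:wait,E:car5-GO,S:wait,W:empty | queues: N=0 E=0 S=0 W=0

N: empty
E: empty
S: empty
W: empty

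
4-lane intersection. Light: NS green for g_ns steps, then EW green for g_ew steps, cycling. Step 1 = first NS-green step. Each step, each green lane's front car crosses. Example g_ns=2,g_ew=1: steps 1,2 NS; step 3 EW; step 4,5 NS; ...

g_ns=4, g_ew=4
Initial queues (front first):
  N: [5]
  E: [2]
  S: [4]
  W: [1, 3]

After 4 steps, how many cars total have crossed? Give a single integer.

Answer: 2

Derivation:
Step 1 [NS]: N:car5-GO,E:wait,S:car4-GO,W:wait | queues: N=0 E=1 S=0 W=2
Step 2 [NS]: N:empty,E:wait,S:empty,W:wait | queues: N=0 E=1 S=0 W=2
Step 3 [NS]: N:empty,E:wait,S:empty,W:wait | queues: N=0 E=1 S=0 W=2
Step 4 [NS]: N:empty,E:wait,S:empty,W:wait | queues: N=0 E=1 S=0 W=2
Cars crossed by step 4: 2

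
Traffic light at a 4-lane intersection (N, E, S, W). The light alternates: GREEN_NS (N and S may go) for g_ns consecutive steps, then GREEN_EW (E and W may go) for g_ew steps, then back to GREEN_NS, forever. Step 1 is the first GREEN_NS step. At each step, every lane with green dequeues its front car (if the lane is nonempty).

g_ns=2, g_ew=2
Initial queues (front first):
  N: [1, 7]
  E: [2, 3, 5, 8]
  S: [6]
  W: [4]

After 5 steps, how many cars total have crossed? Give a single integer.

Step 1 [NS]: N:car1-GO,E:wait,S:car6-GO,W:wait | queues: N=1 E=4 S=0 W=1
Step 2 [NS]: N:car7-GO,E:wait,S:empty,W:wait | queues: N=0 E=4 S=0 W=1
Step 3 [EW]: N:wait,E:car2-GO,S:wait,W:car4-GO | queues: N=0 E=3 S=0 W=0
Step 4 [EW]: N:wait,E:car3-GO,S:wait,W:empty | queues: N=0 E=2 S=0 W=0
Step 5 [NS]: N:empty,E:wait,S:empty,W:wait | queues: N=0 E=2 S=0 W=0
Cars crossed by step 5: 6

Answer: 6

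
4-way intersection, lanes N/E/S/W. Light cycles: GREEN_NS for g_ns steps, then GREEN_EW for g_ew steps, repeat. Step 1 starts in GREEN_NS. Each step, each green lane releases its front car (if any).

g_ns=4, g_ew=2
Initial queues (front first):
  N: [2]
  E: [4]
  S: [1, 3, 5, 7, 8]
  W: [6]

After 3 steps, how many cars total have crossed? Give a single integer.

Answer: 4

Derivation:
Step 1 [NS]: N:car2-GO,E:wait,S:car1-GO,W:wait | queues: N=0 E=1 S=4 W=1
Step 2 [NS]: N:empty,E:wait,S:car3-GO,W:wait | queues: N=0 E=1 S=3 W=1
Step 3 [NS]: N:empty,E:wait,S:car5-GO,W:wait | queues: N=0 E=1 S=2 W=1
Cars crossed by step 3: 4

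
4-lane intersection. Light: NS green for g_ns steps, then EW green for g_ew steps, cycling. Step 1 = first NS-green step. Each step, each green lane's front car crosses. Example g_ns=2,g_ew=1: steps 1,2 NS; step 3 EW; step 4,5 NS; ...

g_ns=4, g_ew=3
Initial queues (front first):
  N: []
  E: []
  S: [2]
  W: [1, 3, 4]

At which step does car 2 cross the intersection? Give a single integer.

Step 1 [NS]: N:empty,E:wait,S:car2-GO,W:wait | queues: N=0 E=0 S=0 W=3
Step 2 [NS]: N:empty,E:wait,S:empty,W:wait | queues: N=0 E=0 S=0 W=3
Step 3 [NS]: N:empty,E:wait,S:empty,W:wait | queues: N=0 E=0 S=0 W=3
Step 4 [NS]: N:empty,E:wait,S:empty,W:wait | queues: N=0 E=0 S=0 W=3
Step 5 [EW]: N:wait,E:empty,S:wait,W:car1-GO | queues: N=0 E=0 S=0 W=2
Step 6 [EW]: N:wait,E:empty,S:wait,W:car3-GO | queues: N=0 E=0 S=0 W=1
Step 7 [EW]: N:wait,E:empty,S:wait,W:car4-GO | queues: N=0 E=0 S=0 W=0
Car 2 crosses at step 1

1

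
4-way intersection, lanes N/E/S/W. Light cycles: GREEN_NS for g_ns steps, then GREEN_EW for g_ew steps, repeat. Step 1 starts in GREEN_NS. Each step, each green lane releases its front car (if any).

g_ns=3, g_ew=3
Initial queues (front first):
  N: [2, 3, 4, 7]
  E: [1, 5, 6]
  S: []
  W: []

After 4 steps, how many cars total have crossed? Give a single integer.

Step 1 [NS]: N:car2-GO,E:wait,S:empty,W:wait | queues: N=3 E=3 S=0 W=0
Step 2 [NS]: N:car3-GO,E:wait,S:empty,W:wait | queues: N=2 E=3 S=0 W=0
Step 3 [NS]: N:car4-GO,E:wait,S:empty,W:wait | queues: N=1 E=3 S=0 W=0
Step 4 [EW]: N:wait,E:car1-GO,S:wait,W:empty | queues: N=1 E=2 S=0 W=0
Cars crossed by step 4: 4

Answer: 4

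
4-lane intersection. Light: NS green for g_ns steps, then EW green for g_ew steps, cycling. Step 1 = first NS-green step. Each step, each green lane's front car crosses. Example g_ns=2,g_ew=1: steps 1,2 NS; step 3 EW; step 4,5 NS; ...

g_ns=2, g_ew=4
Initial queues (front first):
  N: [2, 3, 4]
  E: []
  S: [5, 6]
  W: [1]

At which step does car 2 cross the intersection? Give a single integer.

Step 1 [NS]: N:car2-GO,E:wait,S:car5-GO,W:wait | queues: N=2 E=0 S=1 W=1
Step 2 [NS]: N:car3-GO,E:wait,S:car6-GO,W:wait | queues: N=1 E=0 S=0 W=1
Step 3 [EW]: N:wait,E:empty,S:wait,W:car1-GO | queues: N=1 E=0 S=0 W=0
Step 4 [EW]: N:wait,E:empty,S:wait,W:empty | queues: N=1 E=0 S=0 W=0
Step 5 [EW]: N:wait,E:empty,S:wait,W:empty | queues: N=1 E=0 S=0 W=0
Step 6 [EW]: N:wait,E:empty,S:wait,W:empty | queues: N=1 E=0 S=0 W=0
Step 7 [NS]: N:car4-GO,E:wait,S:empty,W:wait | queues: N=0 E=0 S=0 W=0
Car 2 crosses at step 1

1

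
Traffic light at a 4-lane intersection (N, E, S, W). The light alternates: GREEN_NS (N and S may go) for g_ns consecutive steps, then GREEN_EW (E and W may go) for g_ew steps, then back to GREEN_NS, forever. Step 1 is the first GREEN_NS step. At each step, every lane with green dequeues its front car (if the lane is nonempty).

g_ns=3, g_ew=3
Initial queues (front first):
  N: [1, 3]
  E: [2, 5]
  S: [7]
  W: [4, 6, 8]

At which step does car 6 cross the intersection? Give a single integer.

Step 1 [NS]: N:car1-GO,E:wait,S:car7-GO,W:wait | queues: N=1 E=2 S=0 W=3
Step 2 [NS]: N:car3-GO,E:wait,S:empty,W:wait | queues: N=0 E=2 S=0 W=3
Step 3 [NS]: N:empty,E:wait,S:empty,W:wait | queues: N=0 E=2 S=0 W=3
Step 4 [EW]: N:wait,E:car2-GO,S:wait,W:car4-GO | queues: N=0 E=1 S=0 W=2
Step 5 [EW]: N:wait,E:car5-GO,S:wait,W:car6-GO | queues: N=0 E=0 S=0 W=1
Step 6 [EW]: N:wait,E:empty,S:wait,W:car8-GO | queues: N=0 E=0 S=0 W=0
Car 6 crosses at step 5

5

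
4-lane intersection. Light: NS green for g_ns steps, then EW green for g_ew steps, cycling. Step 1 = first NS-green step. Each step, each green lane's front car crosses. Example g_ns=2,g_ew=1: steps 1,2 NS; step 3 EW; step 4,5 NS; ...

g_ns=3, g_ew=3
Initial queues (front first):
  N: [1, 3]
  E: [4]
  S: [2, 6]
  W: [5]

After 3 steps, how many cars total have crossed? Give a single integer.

Answer: 4

Derivation:
Step 1 [NS]: N:car1-GO,E:wait,S:car2-GO,W:wait | queues: N=1 E=1 S=1 W=1
Step 2 [NS]: N:car3-GO,E:wait,S:car6-GO,W:wait | queues: N=0 E=1 S=0 W=1
Step 3 [NS]: N:empty,E:wait,S:empty,W:wait | queues: N=0 E=1 S=0 W=1
Cars crossed by step 3: 4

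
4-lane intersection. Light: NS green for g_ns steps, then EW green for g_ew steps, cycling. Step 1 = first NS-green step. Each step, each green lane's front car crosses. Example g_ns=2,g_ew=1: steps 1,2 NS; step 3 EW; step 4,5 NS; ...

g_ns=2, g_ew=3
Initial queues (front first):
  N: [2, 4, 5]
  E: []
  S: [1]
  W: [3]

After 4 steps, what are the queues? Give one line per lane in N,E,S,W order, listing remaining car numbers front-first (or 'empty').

Step 1 [NS]: N:car2-GO,E:wait,S:car1-GO,W:wait | queues: N=2 E=0 S=0 W=1
Step 2 [NS]: N:car4-GO,E:wait,S:empty,W:wait | queues: N=1 E=0 S=0 W=1
Step 3 [EW]: N:wait,E:empty,S:wait,W:car3-GO | queues: N=1 E=0 S=0 W=0
Step 4 [EW]: N:wait,E:empty,S:wait,W:empty | queues: N=1 E=0 S=0 W=0

N: 5
E: empty
S: empty
W: empty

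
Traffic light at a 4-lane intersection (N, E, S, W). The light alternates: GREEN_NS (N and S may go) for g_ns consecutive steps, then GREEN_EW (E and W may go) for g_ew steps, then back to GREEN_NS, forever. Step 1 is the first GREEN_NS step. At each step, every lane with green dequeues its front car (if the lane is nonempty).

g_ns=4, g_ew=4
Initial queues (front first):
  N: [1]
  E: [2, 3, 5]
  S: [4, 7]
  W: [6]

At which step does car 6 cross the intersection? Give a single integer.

Step 1 [NS]: N:car1-GO,E:wait,S:car4-GO,W:wait | queues: N=0 E=3 S=1 W=1
Step 2 [NS]: N:empty,E:wait,S:car7-GO,W:wait | queues: N=0 E=3 S=0 W=1
Step 3 [NS]: N:empty,E:wait,S:empty,W:wait | queues: N=0 E=3 S=0 W=1
Step 4 [NS]: N:empty,E:wait,S:empty,W:wait | queues: N=0 E=3 S=0 W=1
Step 5 [EW]: N:wait,E:car2-GO,S:wait,W:car6-GO | queues: N=0 E=2 S=0 W=0
Step 6 [EW]: N:wait,E:car3-GO,S:wait,W:empty | queues: N=0 E=1 S=0 W=0
Step 7 [EW]: N:wait,E:car5-GO,S:wait,W:empty | queues: N=0 E=0 S=0 W=0
Car 6 crosses at step 5

5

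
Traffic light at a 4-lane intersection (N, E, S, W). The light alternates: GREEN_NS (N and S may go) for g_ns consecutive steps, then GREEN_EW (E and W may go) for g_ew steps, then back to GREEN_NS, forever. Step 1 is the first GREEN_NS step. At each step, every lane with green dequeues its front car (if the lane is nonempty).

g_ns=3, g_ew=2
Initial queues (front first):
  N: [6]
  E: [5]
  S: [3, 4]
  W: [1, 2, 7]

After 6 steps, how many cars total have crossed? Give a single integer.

Step 1 [NS]: N:car6-GO,E:wait,S:car3-GO,W:wait | queues: N=0 E=1 S=1 W=3
Step 2 [NS]: N:empty,E:wait,S:car4-GO,W:wait | queues: N=0 E=1 S=0 W=3
Step 3 [NS]: N:empty,E:wait,S:empty,W:wait | queues: N=0 E=1 S=0 W=3
Step 4 [EW]: N:wait,E:car5-GO,S:wait,W:car1-GO | queues: N=0 E=0 S=0 W=2
Step 5 [EW]: N:wait,E:empty,S:wait,W:car2-GO | queues: N=0 E=0 S=0 W=1
Step 6 [NS]: N:empty,E:wait,S:empty,W:wait | queues: N=0 E=0 S=0 W=1
Cars crossed by step 6: 6

Answer: 6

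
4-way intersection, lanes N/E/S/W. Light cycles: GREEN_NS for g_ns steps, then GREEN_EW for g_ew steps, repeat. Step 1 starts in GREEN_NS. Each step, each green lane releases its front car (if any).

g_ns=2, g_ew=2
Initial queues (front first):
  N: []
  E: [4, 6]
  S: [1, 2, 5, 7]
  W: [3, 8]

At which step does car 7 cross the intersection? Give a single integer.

Step 1 [NS]: N:empty,E:wait,S:car1-GO,W:wait | queues: N=0 E=2 S=3 W=2
Step 2 [NS]: N:empty,E:wait,S:car2-GO,W:wait | queues: N=0 E=2 S=2 W=2
Step 3 [EW]: N:wait,E:car4-GO,S:wait,W:car3-GO | queues: N=0 E=1 S=2 W=1
Step 4 [EW]: N:wait,E:car6-GO,S:wait,W:car8-GO | queues: N=0 E=0 S=2 W=0
Step 5 [NS]: N:empty,E:wait,S:car5-GO,W:wait | queues: N=0 E=0 S=1 W=0
Step 6 [NS]: N:empty,E:wait,S:car7-GO,W:wait | queues: N=0 E=0 S=0 W=0
Car 7 crosses at step 6

6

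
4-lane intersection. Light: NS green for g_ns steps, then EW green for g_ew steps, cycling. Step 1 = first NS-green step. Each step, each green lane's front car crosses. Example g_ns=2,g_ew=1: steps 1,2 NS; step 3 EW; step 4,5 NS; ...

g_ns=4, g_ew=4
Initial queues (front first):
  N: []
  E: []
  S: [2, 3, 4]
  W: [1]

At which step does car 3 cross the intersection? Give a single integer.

Step 1 [NS]: N:empty,E:wait,S:car2-GO,W:wait | queues: N=0 E=0 S=2 W=1
Step 2 [NS]: N:empty,E:wait,S:car3-GO,W:wait | queues: N=0 E=0 S=1 W=1
Step 3 [NS]: N:empty,E:wait,S:car4-GO,W:wait | queues: N=0 E=0 S=0 W=1
Step 4 [NS]: N:empty,E:wait,S:empty,W:wait | queues: N=0 E=0 S=0 W=1
Step 5 [EW]: N:wait,E:empty,S:wait,W:car1-GO | queues: N=0 E=0 S=0 W=0
Car 3 crosses at step 2

2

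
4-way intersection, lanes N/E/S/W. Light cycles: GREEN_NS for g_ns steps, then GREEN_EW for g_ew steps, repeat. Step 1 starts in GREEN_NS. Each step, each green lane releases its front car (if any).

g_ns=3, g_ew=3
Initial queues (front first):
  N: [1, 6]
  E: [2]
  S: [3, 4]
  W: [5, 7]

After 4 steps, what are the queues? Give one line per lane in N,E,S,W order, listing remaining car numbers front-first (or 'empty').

Step 1 [NS]: N:car1-GO,E:wait,S:car3-GO,W:wait | queues: N=1 E=1 S=1 W=2
Step 2 [NS]: N:car6-GO,E:wait,S:car4-GO,W:wait | queues: N=0 E=1 S=0 W=2
Step 3 [NS]: N:empty,E:wait,S:empty,W:wait | queues: N=0 E=1 S=0 W=2
Step 4 [EW]: N:wait,E:car2-GO,S:wait,W:car5-GO | queues: N=0 E=0 S=0 W=1

N: empty
E: empty
S: empty
W: 7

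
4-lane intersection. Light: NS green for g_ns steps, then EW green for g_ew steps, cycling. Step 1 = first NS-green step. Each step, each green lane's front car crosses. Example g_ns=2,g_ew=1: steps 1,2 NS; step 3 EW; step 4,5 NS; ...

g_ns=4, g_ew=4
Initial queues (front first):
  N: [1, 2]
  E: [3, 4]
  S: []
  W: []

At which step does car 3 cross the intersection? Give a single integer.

Step 1 [NS]: N:car1-GO,E:wait,S:empty,W:wait | queues: N=1 E=2 S=0 W=0
Step 2 [NS]: N:car2-GO,E:wait,S:empty,W:wait | queues: N=0 E=2 S=0 W=0
Step 3 [NS]: N:empty,E:wait,S:empty,W:wait | queues: N=0 E=2 S=0 W=0
Step 4 [NS]: N:empty,E:wait,S:empty,W:wait | queues: N=0 E=2 S=0 W=0
Step 5 [EW]: N:wait,E:car3-GO,S:wait,W:empty | queues: N=0 E=1 S=0 W=0
Step 6 [EW]: N:wait,E:car4-GO,S:wait,W:empty | queues: N=0 E=0 S=0 W=0
Car 3 crosses at step 5

5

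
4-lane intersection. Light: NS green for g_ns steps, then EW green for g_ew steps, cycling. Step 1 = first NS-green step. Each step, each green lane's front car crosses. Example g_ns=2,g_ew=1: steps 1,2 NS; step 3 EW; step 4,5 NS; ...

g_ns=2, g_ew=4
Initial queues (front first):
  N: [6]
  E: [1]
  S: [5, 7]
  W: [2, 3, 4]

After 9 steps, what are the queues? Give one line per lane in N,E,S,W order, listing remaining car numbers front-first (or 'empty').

Step 1 [NS]: N:car6-GO,E:wait,S:car5-GO,W:wait | queues: N=0 E=1 S=1 W=3
Step 2 [NS]: N:empty,E:wait,S:car7-GO,W:wait | queues: N=0 E=1 S=0 W=3
Step 3 [EW]: N:wait,E:car1-GO,S:wait,W:car2-GO | queues: N=0 E=0 S=0 W=2
Step 4 [EW]: N:wait,E:empty,S:wait,W:car3-GO | queues: N=0 E=0 S=0 W=1
Step 5 [EW]: N:wait,E:empty,S:wait,W:car4-GO | queues: N=0 E=0 S=0 W=0

N: empty
E: empty
S: empty
W: empty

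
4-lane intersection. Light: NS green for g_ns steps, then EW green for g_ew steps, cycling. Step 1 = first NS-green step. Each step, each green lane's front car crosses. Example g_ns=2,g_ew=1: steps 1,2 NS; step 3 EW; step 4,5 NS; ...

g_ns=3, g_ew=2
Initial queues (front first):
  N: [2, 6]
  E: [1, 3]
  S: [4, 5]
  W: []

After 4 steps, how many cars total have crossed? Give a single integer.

Answer: 5

Derivation:
Step 1 [NS]: N:car2-GO,E:wait,S:car4-GO,W:wait | queues: N=1 E=2 S=1 W=0
Step 2 [NS]: N:car6-GO,E:wait,S:car5-GO,W:wait | queues: N=0 E=2 S=0 W=0
Step 3 [NS]: N:empty,E:wait,S:empty,W:wait | queues: N=0 E=2 S=0 W=0
Step 4 [EW]: N:wait,E:car1-GO,S:wait,W:empty | queues: N=0 E=1 S=0 W=0
Cars crossed by step 4: 5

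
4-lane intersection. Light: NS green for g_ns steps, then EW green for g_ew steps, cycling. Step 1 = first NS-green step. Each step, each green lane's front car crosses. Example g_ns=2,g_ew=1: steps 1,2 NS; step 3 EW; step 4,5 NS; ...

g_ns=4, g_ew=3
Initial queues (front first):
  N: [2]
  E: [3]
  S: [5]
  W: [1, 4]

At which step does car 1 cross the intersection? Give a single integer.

Step 1 [NS]: N:car2-GO,E:wait,S:car5-GO,W:wait | queues: N=0 E=1 S=0 W=2
Step 2 [NS]: N:empty,E:wait,S:empty,W:wait | queues: N=0 E=1 S=0 W=2
Step 3 [NS]: N:empty,E:wait,S:empty,W:wait | queues: N=0 E=1 S=0 W=2
Step 4 [NS]: N:empty,E:wait,S:empty,W:wait | queues: N=0 E=1 S=0 W=2
Step 5 [EW]: N:wait,E:car3-GO,S:wait,W:car1-GO | queues: N=0 E=0 S=0 W=1
Step 6 [EW]: N:wait,E:empty,S:wait,W:car4-GO | queues: N=0 E=0 S=0 W=0
Car 1 crosses at step 5

5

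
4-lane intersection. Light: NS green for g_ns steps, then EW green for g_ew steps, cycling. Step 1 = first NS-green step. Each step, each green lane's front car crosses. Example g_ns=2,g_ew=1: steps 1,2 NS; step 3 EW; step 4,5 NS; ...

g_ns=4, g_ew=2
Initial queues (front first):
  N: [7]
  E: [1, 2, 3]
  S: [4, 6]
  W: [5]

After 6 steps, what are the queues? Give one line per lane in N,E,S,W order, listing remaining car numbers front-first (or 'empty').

Step 1 [NS]: N:car7-GO,E:wait,S:car4-GO,W:wait | queues: N=0 E=3 S=1 W=1
Step 2 [NS]: N:empty,E:wait,S:car6-GO,W:wait | queues: N=0 E=3 S=0 W=1
Step 3 [NS]: N:empty,E:wait,S:empty,W:wait | queues: N=0 E=3 S=0 W=1
Step 4 [NS]: N:empty,E:wait,S:empty,W:wait | queues: N=0 E=3 S=0 W=1
Step 5 [EW]: N:wait,E:car1-GO,S:wait,W:car5-GO | queues: N=0 E=2 S=0 W=0
Step 6 [EW]: N:wait,E:car2-GO,S:wait,W:empty | queues: N=0 E=1 S=0 W=0

N: empty
E: 3
S: empty
W: empty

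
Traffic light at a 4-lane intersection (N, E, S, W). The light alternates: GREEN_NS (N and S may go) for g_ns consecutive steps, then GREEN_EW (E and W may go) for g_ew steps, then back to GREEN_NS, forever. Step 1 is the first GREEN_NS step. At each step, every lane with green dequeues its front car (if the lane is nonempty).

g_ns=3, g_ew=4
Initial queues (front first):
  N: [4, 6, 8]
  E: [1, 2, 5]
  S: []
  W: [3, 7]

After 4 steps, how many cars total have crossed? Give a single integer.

Step 1 [NS]: N:car4-GO,E:wait,S:empty,W:wait | queues: N=2 E=3 S=0 W=2
Step 2 [NS]: N:car6-GO,E:wait,S:empty,W:wait | queues: N=1 E=3 S=0 W=2
Step 3 [NS]: N:car8-GO,E:wait,S:empty,W:wait | queues: N=0 E=3 S=0 W=2
Step 4 [EW]: N:wait,E:car1-GO,S:wait,W:car3-GO | queues: N=0 E=2 S=0 W=1
Cars crossed by step 4: 5

Answer: 5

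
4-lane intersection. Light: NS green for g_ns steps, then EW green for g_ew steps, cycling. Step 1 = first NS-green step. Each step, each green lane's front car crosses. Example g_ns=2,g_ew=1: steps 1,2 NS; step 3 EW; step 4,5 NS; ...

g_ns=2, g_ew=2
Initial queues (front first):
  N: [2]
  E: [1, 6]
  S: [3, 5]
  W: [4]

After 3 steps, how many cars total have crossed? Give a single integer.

Step 1 [NS]: N:car2-GO,E:wait,S:car3-GO,W:wait | queues: N=0 E=2 S=1 W=1
Step 2 [NS]: N:empty,E:wait,S:car5-GO,W:wait | queues: N=0 E=2 S=0 W=1
Step 3 [EW]: N:wait,E:car1-GO,S:wait,W:car4-GO | queues: N=0 E=1 S=0 W=0
Cars crossed by step 3: 5

Answer: 5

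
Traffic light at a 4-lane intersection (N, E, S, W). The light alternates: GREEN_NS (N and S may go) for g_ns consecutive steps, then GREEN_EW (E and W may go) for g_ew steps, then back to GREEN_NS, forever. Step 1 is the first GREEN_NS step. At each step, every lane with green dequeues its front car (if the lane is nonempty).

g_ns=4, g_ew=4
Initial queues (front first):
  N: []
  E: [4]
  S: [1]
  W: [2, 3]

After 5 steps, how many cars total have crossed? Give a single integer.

Step 1 [NS]: N:empty,E:wait,S:car1-GO,W:wait | queues: N=0 E=1 S=0 W=2
Step 2 [NS]: N:empty,E:wait,S:empty,W:wait | queues: N=0 E=1 S=0 W=2
Step 3 [NS]: N:empty,E:wait,S:empty,W:wait | queues: N=0 E=1 S=0 W=2
Step 4 [NS]: N:empty,E:wait,S:empty,W:wait | queues: N=0 E=1 S=0 W=2
Step 5 [EW]: N:wait,E:car4-GO,S:wait,W:car2-GO | queues: N=0 E=0 S=0 W=1
Cars crossed by step 5: 3

Answer: 3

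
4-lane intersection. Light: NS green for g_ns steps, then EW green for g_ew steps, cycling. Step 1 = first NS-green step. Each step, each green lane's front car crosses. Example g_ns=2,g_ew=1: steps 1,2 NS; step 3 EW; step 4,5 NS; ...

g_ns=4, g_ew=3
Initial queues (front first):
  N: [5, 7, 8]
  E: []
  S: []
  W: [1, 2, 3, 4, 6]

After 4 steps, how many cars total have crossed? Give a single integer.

Step 1 [NS]: N:car5-GO,E:wait,S:empty,W:wait | queues: N=2 E=0 S=0 W=5
Step 2 [NS]: N:car7-GO,E:wait,S:empty,W:wait | queues: N=1 E=0 S=0 W=5
Step 3 [NS]: N:car8-GO,E:wait,S:empty,W:wait | queues: N=0 E=0 S=0 W=5
Step 4 [NS]: N:empty,E:wait,S:empty,W:wait | queues: N=0 E=0 S=0 W=5
Cars crossed by step 4: 3

Answer: 3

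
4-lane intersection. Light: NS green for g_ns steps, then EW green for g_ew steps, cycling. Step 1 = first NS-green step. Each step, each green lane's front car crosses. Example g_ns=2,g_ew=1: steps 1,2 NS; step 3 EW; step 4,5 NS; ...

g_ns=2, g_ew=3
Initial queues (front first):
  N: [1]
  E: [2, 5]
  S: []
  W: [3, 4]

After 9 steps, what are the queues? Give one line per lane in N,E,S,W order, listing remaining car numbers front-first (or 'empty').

Step 1 [NS]: N:car1-GO,E:wait,S:empty,W:wait | queues: N=0 E=2 S=0 W=2
Step 2 [NS]: N:empty,E:wait,S:empty,W:wait | queues: N=0 E=2 S=0 W=2
Step 3 [EW]: N:wait,E:car2-GO,S:wait,W:car3-GO | queues: N=0 E=1 S=0 W=1
Step 4 [EW]: N:wait,E:car5-GO,S:wait,W:car4-GO | queues: N=0 E=0 S=0 W=0

N: empty
E: empty
S: empty
W: empty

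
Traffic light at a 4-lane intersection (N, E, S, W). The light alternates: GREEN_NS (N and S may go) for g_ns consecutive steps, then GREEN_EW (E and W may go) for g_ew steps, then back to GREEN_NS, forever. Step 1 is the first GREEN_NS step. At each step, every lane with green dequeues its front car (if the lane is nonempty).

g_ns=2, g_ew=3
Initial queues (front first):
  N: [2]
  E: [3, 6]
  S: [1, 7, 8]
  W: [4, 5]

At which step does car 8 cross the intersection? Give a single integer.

Step 1 [NS]: N:car2-GO,E:wait,S:car1-GO,W:wait | queues: N=0 E=2 S=2 W=2
Step 2 [NS]: N:empty,E:wait,S:car7-GO,W:wait | queues: N=0 E=2 S=1 W=2
Step 3 [EW]: N:wait,E:car3-GO,S:wait,W:car4-GO | queues: N=0 E=1 S=1 W=1
Step 4 [EW]: N:wait,E:car6-GO,S:wait,W:car5-GO | queues: N=0 E=0 S=1 W=0
Step 5 [EW]: N:wait,E:empty,S:wait,W:empty | queues: N=0 E=0 S=1 W=0
Step 6 [NS]: N:empty,E:wait,S:car8-GO,W:wait | queues: N=0 E=0 S=0 W=0
Car 8 crosses at step 6

6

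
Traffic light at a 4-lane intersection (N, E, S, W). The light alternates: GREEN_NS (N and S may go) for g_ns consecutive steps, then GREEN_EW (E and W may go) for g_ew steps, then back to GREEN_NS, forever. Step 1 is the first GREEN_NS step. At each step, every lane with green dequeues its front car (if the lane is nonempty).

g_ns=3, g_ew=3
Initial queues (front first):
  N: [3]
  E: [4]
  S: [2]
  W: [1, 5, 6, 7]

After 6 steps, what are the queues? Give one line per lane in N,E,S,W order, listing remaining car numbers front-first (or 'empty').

Step 1 [NS]: N:car3-GO,E:wait,S:car2-GO,W:wait | queues: N=0 E=1 S=0 W=4
Step 2 [NS]: N:empty,E:wait,S:empty,W:wait | queues: N=0 E=1 S=0 W=4
Step 3 [NS]: N:empty,E:wait,S:empty,W:wait | queues: N=0 E=1 S=0 W=4
Step 4 [EW]: N:wait,E:car4-GO,S:wait,W:car1-GO | queues: N=0 E=0 S=0 W=3
Step 5 [EW]: N:wait,E:empty,S:wait,W:car5-GO | queues: N=0 E=0 S=0 W=2
Step 6 [EW]: N:wait,E:empty,S:wait,W:car6-GO | queues: N=0 E=0 S=0 W=1

N: empty
E: empty
S: empty
W: 7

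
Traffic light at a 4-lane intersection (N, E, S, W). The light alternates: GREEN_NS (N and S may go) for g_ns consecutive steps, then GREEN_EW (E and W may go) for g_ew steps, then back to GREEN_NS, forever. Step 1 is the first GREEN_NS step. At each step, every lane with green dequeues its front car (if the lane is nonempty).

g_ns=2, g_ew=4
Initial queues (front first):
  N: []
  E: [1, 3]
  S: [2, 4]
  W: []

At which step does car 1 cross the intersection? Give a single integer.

Step 1 [NS]: N:empty,E:wait,S:car2-GO,W:wait | queues: N=0 E=2 S=1 W=0
Step 2 [NS]: N:empty,E:wait,S:car4-GO,W:wait | queues: N=0 E=2 S=0 W=0
Step 3 [EW]: N:wait,E:car1-GO,S:wait,W:empty | queues: N=0 E=1 S=0 W=0
Step 4 [EW]: N:wait,E:car3-GO,S:wait,W:empty | queues: N=0 E=0 S=0 W=0
Car 1 crosses at step 3

3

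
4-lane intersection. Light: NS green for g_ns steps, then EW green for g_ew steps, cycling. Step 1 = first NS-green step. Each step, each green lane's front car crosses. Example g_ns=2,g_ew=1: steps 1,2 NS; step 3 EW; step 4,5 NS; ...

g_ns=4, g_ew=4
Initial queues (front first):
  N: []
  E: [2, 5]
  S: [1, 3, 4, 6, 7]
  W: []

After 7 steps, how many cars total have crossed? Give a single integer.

Step 1 [NS]: N:empty,E:wait,S:car1-GO,W:wait | queues: N=0 E=2 S=4 W=0
Step 2 [NS]: N:empty,E:wait,S:car3-GO,W:wait | queues: N=0 E=2 S=3 W=0
Step 3 [NS]: N:empty,E:wait,S:car4-GO,W:wait | queues: N=0 E=2 S=2 W=0
Step 4 [NS]: N:empty,E:wait,S:car6-GO,W:wait | queues: N=0 E=2 S=1 W=0
Step 5 [EW]: N:wait,E:car2-GO,S:wait,W:empty | queues: N=0 E=1 S=1 W=0
Step 6 [EW]: N:wait,E:car5-GO,S:wait,W:empty | queues: N=0 E=0 S=1 W=0
Step 7 [EW]: N:wait,E:empty,S:wait,W:empty | queues: N=0 E=0 S=1 W=0
Cars crossed by step 7: 6

Answer: 6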